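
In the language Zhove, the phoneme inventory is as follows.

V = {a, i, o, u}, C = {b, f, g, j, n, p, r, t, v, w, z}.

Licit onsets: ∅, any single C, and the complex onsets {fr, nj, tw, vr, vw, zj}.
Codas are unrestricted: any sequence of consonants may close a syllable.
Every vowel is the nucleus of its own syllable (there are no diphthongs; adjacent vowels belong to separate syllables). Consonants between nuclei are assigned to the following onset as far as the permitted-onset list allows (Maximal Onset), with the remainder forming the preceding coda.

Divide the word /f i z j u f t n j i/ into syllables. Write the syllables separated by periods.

Nuclei (vowels): i, u, i → 3 syllables.
σ1/σ2 boundary: /zj/ is a licit onset in full, so it all attaches to the next syllable.
σ2/σ3 boundary: /ftnj/ — longest licit onset from the right is /nj/, leaving /ft/ as coda.

fi.zjuft.nji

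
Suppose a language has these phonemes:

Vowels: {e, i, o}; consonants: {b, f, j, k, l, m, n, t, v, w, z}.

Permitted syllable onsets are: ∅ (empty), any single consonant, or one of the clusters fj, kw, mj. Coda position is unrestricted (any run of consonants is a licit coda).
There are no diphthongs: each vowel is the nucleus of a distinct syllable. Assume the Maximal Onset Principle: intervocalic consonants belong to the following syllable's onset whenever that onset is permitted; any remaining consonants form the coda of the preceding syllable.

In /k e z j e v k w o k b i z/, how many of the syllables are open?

0

Vowels present: e, e, o, i; each is a nucleus, giving 4 syllables.
V1 /e/ – V2 /e/: /zj/; trying suffixes from longest down, /j/ is the first permitted one, so coda /z/ | onset /j/.
V2 /e/ – V3 /o/: /vkw/; trying suffixes from longest down, /kw/ is the first permitted one, so coda /v/ | onset /kw/.
V3 /o/ – V4 /i/: cluster /kb/ — the longest permitted-onset suffix is /b/; onset = /b/, preceding coda = /k/.
Syllabification: kez.jev.kwok.biz.
Classifying each syllable: /kez/ (closed), /jev/ (closed), /kwok/ (closed), /biz/ (closed).
Open syllables: 0.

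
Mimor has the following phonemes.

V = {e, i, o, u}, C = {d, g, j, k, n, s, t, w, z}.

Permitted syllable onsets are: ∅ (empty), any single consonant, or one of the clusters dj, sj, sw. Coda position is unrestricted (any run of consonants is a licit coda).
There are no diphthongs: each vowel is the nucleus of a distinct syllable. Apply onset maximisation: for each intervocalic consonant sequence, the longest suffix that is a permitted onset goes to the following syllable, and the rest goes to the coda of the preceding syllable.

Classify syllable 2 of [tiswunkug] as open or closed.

closed

The vowels are i, u, u — 3 nuclei, so 3 syllables.
/i…u/ gap (V1→V2): /sw/ is a licit onset in full, so it all attaches to the next syllable.
/u…u/ gap (V2→V3): /nk/ — longest licit onset from the right is /k/, leaving /n/ as coda.
Putting it together: ti.swun.kug.
Syllable 2 is /swun/ with coda /n/, so it is closed.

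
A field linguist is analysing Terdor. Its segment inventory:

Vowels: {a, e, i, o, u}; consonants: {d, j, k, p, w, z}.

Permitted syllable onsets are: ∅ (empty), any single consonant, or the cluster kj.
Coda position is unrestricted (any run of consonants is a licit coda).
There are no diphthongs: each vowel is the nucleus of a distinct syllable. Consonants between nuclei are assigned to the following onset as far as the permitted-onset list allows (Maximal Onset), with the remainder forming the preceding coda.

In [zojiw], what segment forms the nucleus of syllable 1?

o

Vowels present: o, i; each is a nucleus, giving 2 syllables.
The first nucleus (vowel 1 from the left) is /o/.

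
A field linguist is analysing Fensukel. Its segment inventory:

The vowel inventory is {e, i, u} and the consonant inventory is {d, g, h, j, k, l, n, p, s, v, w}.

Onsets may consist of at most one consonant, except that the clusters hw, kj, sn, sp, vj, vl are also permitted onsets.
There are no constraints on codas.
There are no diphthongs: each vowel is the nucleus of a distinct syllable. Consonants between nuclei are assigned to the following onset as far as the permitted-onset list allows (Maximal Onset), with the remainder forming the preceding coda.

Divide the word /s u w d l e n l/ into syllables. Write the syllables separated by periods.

suwd.lenl

The vowels are u, e — 2 nuclei, so 2 syllables.
V1 /u/ – V2 /e/: cluster /wdl/ — the longest permitted-onset suffix is /l/; onset = /l/, preceding coda = /wd/.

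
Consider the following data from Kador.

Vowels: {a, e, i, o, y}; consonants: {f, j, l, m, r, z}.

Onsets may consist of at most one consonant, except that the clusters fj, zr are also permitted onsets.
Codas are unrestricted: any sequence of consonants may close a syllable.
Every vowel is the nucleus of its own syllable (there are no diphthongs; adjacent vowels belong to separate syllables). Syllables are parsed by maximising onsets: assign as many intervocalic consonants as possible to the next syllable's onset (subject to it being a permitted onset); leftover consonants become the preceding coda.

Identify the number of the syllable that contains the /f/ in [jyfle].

Vowels present: y, e; each is a nucleus, giving 2 syllables.
σ1/σ2 boundary: /fl/ splits as /f/ + /l/ (/l/ is the longest suffix that is a licit onset).
So the parse is jyf.le.
The /f/ is in the coda of syllable 1 (/jyf/).

1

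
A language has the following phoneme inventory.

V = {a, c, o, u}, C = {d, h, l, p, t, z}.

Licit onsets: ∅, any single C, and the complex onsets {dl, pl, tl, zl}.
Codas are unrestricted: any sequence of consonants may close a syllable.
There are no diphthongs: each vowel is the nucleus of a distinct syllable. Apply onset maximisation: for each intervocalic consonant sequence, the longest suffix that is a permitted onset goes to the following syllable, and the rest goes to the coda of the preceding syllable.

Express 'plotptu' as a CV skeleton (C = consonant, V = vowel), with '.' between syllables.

CCVCC.CV

Vowels present: o, u; each is a nucleus, giving 2 syllables.
V1 /o/ – V2 /u/: /tpt/ splits as /tp/ + /t/ (/t/ is the longest suffix that is a licit onset).
Syllabification: plotp.tu.
Mapping each syllable to C/V: /plotp/ → CCVCC, /tu/ → CV.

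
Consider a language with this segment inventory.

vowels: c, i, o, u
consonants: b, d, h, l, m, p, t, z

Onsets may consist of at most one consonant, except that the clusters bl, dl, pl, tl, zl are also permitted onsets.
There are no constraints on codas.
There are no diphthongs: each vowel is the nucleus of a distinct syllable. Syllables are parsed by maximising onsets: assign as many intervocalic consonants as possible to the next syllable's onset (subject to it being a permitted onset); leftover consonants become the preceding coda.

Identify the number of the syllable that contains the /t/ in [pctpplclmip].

1

Vowels present: c, c, i; each is a nucleus, giving 3 syllables.
V1 /c/ – V2 /c/: cluster /tppl/ — the longest permitted-onset suffix is /pl/; onset = /pl/, preceding coda = /tp/.
V2 /c/ – V3 /i/: /lm/ — longest licit onset from the right is /m/, leaving /l/ as coda.
Result: pctp.plcl.mip.
The /t/ is in the coda of syllable 1 (/pctp/).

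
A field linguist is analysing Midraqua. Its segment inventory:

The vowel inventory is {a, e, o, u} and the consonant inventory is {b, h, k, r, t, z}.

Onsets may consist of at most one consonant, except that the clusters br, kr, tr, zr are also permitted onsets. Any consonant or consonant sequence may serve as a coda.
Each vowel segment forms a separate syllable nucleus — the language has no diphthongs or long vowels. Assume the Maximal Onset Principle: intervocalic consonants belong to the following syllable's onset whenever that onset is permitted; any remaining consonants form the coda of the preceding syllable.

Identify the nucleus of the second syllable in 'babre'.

e

The vowels are a, e — 2 nuclei, so 2 syllables.
The second nucleus (vowel 2 from the left) is /e/.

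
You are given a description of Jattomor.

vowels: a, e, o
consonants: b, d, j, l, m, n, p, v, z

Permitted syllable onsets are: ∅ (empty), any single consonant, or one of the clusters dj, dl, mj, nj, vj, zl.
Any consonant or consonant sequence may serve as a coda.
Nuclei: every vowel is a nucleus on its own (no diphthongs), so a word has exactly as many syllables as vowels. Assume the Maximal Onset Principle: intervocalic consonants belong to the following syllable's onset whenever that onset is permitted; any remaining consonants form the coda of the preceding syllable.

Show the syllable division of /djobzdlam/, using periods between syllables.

djobz.dlam

Vowels present: o, a; each is a nucleus, giving 2 syllables.
σ1/σ2 boundary: /bzdl/ — longest licit onset from the right is /dl/, leaving /bz/ as coda.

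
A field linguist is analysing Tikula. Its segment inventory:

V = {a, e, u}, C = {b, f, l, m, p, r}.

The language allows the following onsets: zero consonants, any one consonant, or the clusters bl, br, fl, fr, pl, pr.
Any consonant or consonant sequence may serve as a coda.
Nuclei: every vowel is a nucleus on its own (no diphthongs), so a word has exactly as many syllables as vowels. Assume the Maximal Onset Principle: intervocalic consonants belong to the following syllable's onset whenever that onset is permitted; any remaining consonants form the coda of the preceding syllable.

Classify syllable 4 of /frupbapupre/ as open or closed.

open

The vowels are u, a, u, e — 4 nuclei, so 4 syllables.
Between /u/ (V1) and /a/ (V2): /pb/; trying suffixes from longest down, /b/ is the first permitted one, so coda /p/ | onset /b/.
Between /a/ (V2) and /u/ (V3): just /p/ — single C goes to the following onset.
Between /u/ (V3) and /e/ (V4): /pr/ is a licit onset in full, so it all attaches to the next syllable.
So the parse is frup.ba.pu.pre.
Syllable 4 is /pre/; it ends in its nucleus with no coda, so it is open.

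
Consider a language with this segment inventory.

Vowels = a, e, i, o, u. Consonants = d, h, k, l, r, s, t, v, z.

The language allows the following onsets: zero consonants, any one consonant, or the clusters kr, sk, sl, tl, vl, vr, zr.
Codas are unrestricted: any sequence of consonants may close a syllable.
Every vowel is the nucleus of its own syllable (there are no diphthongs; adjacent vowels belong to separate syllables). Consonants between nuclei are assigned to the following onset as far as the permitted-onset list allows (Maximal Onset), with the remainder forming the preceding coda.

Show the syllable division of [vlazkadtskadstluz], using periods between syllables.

Nuclei (vowels): a, a, a, u → 4 syllables.
/a…a/ gap (V1→V2): /zk/ splits as /z/ + /k/ (/k/ is the longest suffix that is a licit onset).
/a…a/ gap (V2→V3): /dtsk/ — longest licit onset from the right is /sk/, leaving /dt/ as coda.
/a…u/ gap (V3→V4): cluster /dstl/ — the longest permitted-onset suffix is /tl/; onset = /tl/, preceding coda = /ds/.

vlaz.kadt.skads.tluz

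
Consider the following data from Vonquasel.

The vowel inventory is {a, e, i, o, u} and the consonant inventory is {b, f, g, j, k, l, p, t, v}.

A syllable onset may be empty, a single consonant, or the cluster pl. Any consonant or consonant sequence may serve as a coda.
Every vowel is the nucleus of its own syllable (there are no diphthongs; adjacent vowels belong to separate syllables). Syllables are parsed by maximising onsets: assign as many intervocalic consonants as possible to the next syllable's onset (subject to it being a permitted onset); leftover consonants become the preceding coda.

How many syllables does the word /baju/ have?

Vowels present: a, u; each is a nucleus, giving 2 syllables.

2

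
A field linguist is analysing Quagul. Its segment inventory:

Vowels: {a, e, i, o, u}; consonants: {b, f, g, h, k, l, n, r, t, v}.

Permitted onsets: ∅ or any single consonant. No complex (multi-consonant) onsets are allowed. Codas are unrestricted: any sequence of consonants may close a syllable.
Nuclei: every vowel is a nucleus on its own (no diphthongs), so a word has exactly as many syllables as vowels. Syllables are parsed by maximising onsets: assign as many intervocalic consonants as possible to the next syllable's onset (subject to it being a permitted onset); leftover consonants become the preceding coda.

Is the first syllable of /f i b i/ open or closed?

The vowels are i, i — 2 nuclei, so 2 syllables.
V1 /i/ – V2 /i/: /b/ is a single consonant, so it becomes the next onset.
So the parse is fi.bi.
Syllable 1 is /fi/; it ends in its nucleus with no coda, so it is open.

open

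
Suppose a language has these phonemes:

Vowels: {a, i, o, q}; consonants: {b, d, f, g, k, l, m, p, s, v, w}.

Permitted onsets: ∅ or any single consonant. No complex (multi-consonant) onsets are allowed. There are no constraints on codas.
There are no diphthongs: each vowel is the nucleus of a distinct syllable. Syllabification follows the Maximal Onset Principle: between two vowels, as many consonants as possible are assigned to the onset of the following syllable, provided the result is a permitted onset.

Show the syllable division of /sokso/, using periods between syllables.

sok.so

The vowels are o, o — 2 nuclei, so 2 syllables.
σ1/σ2 boundary: cluster /ks/ — the longest permitted-onset suffix is /s/; onset = /s/, preceding coda = /k/.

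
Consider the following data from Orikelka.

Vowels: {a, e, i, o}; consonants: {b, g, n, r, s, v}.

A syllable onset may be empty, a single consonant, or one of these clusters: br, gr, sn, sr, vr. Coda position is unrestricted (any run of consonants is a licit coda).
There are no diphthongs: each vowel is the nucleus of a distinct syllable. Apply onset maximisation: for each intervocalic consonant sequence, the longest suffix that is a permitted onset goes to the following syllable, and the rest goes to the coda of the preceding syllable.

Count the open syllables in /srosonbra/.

The vowels are o, o, a — 3 nuclei, so 3 syllables.
σ1/σ2 boundary: /s/ → onset of the next syllable (single consonants are always licit onsets).
σ2/σ3 boundary: /nbr/ — longest licit onset from the right is /br/, leaving /n/ as coda.
Putting it together: sro.son.bra.
Classifying each syllable: /sro/ (open), /son/ (closed), /bra/ (open).
Open syllables: 2.

2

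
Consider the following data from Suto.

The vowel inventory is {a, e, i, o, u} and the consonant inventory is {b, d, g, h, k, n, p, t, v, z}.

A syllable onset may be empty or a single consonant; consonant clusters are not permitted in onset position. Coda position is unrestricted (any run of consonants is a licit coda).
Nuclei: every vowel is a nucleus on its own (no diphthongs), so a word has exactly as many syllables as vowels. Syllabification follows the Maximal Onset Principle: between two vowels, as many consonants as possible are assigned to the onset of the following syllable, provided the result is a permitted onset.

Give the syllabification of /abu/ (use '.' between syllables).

Vowels present: a, u; each is a nucleus, giving 2 syllables.
/a…u/ gap (V1→V2): /b/ is a single consonant, so it becomes the next onset.

a.bu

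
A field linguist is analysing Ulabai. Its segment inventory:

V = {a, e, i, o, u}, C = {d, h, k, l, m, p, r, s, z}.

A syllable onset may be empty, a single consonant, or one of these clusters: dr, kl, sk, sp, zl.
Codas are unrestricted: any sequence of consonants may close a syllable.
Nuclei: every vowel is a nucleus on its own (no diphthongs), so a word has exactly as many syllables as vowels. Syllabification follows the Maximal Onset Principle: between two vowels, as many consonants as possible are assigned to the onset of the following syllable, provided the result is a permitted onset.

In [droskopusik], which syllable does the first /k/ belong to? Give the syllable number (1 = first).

The vowels are o, o, u, i — 4 nuclei, so 4 syllables.
σ1/σ2 boundary: /sk/ is a licit onset in full, so it all attaches to the next syllable.
σ2/σ3 boundary: /p/ is a single consonant, so it becomes the next onset.
σ3/σ4 boundary: /s/ is a single consonant, so it becomes the next onset.
Syllabification: dro.sko.pu.sik.
The first /k/ is in the onset of syllable 2 (/sko/).

2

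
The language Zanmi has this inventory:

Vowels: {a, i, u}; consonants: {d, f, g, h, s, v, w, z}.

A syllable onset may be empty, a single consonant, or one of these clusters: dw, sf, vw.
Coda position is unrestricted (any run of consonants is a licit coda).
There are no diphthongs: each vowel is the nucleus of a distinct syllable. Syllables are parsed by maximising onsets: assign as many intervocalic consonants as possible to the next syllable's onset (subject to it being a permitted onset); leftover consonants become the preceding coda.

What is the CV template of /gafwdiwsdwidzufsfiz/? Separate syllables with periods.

CVCC.CVCC.CCVC.CVC.CCVC

The vowels are a, i, i, u, i — 5 nuclei, so 5 syllables.
V1 /a/ – V2 /i/: cluster /fwd/ — the longest permitted-onset suffix is /d/; onset = /d/, preceding coda = /fw/.
V2 /i/ – V3 /i/: cluster /wsdw/ — the longest permitted-onset suffix is /dw/; onset = /dw/, preceding coda = /ws/.
V3 /i/ – V4 /u/: /dz/ — longest licit onset from the right is /z/, leaving /d/ as coda.
V4 /u/ – V5 /i/: /fsf/ splits as /f/ + /sf/ (/sf/ is the longest suffix that is a licit onset).
Putting it together: gafw.diws.dwid.zuf.sfiz.
Mapping each syllable to C/V: /gafw/ → CVCC, /diws/ → CVCC, /dwid/ → CCVC, /zuf/ → CVC, /sfiz/ → CCVC.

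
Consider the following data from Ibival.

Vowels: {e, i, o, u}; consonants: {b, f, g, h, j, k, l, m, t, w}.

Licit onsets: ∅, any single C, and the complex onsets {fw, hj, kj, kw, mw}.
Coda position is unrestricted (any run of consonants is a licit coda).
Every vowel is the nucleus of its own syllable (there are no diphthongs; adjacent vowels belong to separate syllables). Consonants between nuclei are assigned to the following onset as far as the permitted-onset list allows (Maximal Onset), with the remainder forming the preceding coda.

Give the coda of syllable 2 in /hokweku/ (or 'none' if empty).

none

The vowels are o, e, u — 3 nuclei, so 3 syllables.
σ1/σ2 boundary: /kw/ is a licit onset in full, so it all attaches to the next syllable.
σ2/σ3 boundary: /k/ → onset of the next syllable (single consonants are always licit onsets).
Syllabification: ho.kwe.ku.
Syllable 2 is /kwe/: onset /kw/, nucleus /e/, coda ∅.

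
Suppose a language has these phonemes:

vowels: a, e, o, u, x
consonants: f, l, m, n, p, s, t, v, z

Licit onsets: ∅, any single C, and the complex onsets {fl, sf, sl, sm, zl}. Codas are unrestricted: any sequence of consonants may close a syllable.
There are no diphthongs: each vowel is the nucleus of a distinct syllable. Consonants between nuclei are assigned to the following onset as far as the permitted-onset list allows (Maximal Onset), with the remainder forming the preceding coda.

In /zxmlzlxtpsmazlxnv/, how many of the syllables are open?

Vowels present: x, x, a, x; each is a nucleus, giving 4 syllables.
V1 /x/ – V2 /x/: /mlzl/ — longest licit onset from the right is /zl/, leaving /ml/ as coda.
V2 /x/ – V3 /a/: /tpsm/; trying suffixes from longest down, /sm/ is the first permitted one, so coda /tp/ | onset /sm/.
V3 /a/ – V4 /x/: /zl/ is a licit onset in full, so it all attaches to the next syllable.
Result: zxml.zlxtp.sma.zlxnv.
Classifying each syllable: /zxml/ (closed), /zlxtp/ (closed), /sma/ (open), /zlxnv/ (closed).
Open syllables: 1.

1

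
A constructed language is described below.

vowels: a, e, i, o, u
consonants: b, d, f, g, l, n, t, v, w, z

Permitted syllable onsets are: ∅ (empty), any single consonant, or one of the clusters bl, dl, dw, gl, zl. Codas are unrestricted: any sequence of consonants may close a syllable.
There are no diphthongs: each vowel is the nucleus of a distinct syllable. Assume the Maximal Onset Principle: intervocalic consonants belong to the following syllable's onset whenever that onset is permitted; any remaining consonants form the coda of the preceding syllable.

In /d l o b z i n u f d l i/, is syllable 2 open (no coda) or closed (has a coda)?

Nuclei (vowels): o, i, u, i → 4 syllables.
V1 /o/ – V2 /i/: /bz/; trying suffixes from longest down, /z/ is the first permitted one, so coda /b/ | onset /z/.
V2 /i/ – V3 /u/: just /n/ — single C goes to the following onset.
V3 /u/ – V4 /i/: cluster /fdl/ — the longest permitted-onset suffix is /dl/; onset = /dl/, preceding coda = /f/.
Putting it together: dlob.zi.nuf.dli.
Syllable 2 is /zi/; it ends in its nucleus with no coda, so it is open.

open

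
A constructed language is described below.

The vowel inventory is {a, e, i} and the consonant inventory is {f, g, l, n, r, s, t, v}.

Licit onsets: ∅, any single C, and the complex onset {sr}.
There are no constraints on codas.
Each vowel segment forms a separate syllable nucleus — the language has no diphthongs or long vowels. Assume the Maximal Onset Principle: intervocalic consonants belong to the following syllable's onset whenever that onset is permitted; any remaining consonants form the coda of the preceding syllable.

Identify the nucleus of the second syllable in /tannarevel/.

Nuclei (vowels): a, a, e, e → 4 syllables.
The second nucleus (vowel 2 from the left) is /a/.

a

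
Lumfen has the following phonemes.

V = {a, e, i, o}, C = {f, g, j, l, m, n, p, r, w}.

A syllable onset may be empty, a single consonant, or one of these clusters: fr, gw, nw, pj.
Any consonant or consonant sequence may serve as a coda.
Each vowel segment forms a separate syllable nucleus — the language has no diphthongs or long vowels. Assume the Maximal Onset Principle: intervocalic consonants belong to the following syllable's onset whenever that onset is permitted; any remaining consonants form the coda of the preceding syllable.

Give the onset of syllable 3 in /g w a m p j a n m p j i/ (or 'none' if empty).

pj

Vowels present: a, a, i; each is a nucleus, giving 3 syllables.
Between /a/ (V1) and /a/ (V2): /mpj/; trying suffixes from longest down, /pj/ is the first permitted one, so coda /m/ | onset /pj/.
Between /a/ (V2) and /i/ (V3): cluster /nmpj/ — the longest permitted-onset suffix is /pj/; onset = /pj/, preceding coda = /nm/.
Result: gwam.pjanm.pji.
Syllable 3 is /pji/: onset /pj/, nucleus /i/, coda ∅.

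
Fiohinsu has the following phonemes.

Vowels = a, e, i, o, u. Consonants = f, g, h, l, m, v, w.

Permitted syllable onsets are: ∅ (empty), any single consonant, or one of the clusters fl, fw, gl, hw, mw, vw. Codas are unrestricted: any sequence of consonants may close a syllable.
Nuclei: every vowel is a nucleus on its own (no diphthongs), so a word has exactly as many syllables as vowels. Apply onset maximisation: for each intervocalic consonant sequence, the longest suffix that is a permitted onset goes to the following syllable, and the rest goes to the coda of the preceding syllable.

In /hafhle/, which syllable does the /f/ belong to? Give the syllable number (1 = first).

Vowels present: a, e; each is a nucleus, giving 2 syllables.
σ1/σ2 boundary: /fhl/; trying suffixes from longest down, /l/ is the first permitted one, so coda /fh/ | onset /l/.
Syllabification: hafh.le.
The /f/ is in the coda of syllable 1 (/hafh/).

1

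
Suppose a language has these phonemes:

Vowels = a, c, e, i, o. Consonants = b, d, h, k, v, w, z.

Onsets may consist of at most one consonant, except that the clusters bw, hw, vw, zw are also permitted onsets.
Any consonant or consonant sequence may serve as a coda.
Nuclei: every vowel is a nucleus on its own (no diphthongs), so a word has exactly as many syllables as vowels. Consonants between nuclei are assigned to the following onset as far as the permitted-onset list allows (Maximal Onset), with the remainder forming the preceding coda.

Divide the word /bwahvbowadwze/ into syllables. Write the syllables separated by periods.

The vowels are a, o, a, e — 4 nuclei, so 4 syllables.
V1 /a/ – V2 /o/: cluster /hvb/ — the longest permitted-onset suffix is /b/; onset = /b/, preceding coda = /hv/.
V2 /o/ – V3 /a/: just /w/ — single C goes to the following onset.
V3 /a/ – V4 /e/: /dwz/; trying suffixes from longest down, /z/ is the first permitted one, so coda /dw/ | onset /z/.

bwahv.bo.wadw.ze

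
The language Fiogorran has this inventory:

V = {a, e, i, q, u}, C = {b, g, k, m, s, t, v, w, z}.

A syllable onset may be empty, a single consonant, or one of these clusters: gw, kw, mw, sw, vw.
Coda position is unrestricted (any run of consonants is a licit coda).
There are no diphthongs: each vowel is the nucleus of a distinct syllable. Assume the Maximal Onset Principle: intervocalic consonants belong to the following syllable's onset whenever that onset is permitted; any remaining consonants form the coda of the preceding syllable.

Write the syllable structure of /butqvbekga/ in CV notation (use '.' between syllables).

The vowels are u, q, e, a — 4 nuclei, so 4 syllables.
Between /u/ (V1) and /q/ (V2): just /t/ — single C goes to the following onset.
Between /q/ (V2) and /e/ (V3): cluster /vb/ — the longest permitted-onset suffix is /b/; onset = /b/, preceding coda = /v/.
Between /e/ (V3) and /a/ (V4): /kg/ splits as /k/ + /g/ (/g/ is the longest suffix that is a licit onset).
Result: bu.tqv.bek.ga.
Mapping each syllable to C/V: /bu/ → CV, /tqv/ → CVC, /bek/ → CVC, /ga/ → CV.

CV.CVC.CVC.CV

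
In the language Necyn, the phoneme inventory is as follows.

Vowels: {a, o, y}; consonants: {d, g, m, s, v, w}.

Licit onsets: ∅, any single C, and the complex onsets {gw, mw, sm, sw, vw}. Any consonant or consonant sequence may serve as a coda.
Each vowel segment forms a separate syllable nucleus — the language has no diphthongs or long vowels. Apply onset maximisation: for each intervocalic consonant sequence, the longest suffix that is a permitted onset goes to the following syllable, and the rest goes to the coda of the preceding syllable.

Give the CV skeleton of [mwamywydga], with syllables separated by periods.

Vowels present: a, y, y, a; each is a nucleus, giving 4 syllables.
V1 /a/ – V2 /y/: /m/ → onset of the next syllable (single consonants are always licit onsets).
V2 /y/ – V3 /y/: just /w/ — single C goes to the following onset.
V3 /y/ – V4 /a/: /dg/; trying suffixes from longest down, /g/ is the first permitted one, so coda /d/ | onset /g/.
Syllabification: mwa.my.wyd.ga.
Mapping each syllable to C/V: /mwa/ → CCV, /my/ → CV, /wyd/ → CVC, /ga/ → CV.

CCV.CV.CVC.CV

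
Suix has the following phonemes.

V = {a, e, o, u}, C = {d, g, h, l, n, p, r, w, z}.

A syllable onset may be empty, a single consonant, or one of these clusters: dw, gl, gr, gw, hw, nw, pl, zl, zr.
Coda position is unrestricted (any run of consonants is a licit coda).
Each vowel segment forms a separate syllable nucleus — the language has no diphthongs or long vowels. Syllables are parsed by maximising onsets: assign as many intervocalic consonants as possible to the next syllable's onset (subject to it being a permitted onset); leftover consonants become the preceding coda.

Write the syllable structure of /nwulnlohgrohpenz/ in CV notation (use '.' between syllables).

The vowels are u, o, o, e — 4 nuclei, so 4 syllables.
V1 /u/ – V2 /o/: /lnl/; trying suffixes from longest down, /l/ is the first permitted one, so coda /ln/ | onset /l/.
V2 /o/ – V3 /o/: cluster /hgr/ — the longest permitted-onset suffix is /gr/; onset = /gr/, preceding coda = /h/.
V3 /o/ – V4 /e/: cluster /hp/ — the longest permitted-onset suffix is /p/; onset = /p/, preceding coda = /h/.
Result: nwuln.loh.groh.penz.
Mapping each syllable to C/V: /nwuln/ → CCVCC, /loh/ → CVC, /groh/ → CCVC, /penz/ → CVCC.

CCVCC.CVC.CCVC.CVCC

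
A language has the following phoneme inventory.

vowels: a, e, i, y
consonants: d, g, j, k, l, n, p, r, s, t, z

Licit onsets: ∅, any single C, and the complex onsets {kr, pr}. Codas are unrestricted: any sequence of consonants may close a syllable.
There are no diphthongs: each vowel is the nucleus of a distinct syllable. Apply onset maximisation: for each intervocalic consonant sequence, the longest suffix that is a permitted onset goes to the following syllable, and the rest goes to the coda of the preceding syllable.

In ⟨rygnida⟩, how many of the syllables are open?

The vowels are y, i, a — 3 nuclei, so 3 syllables.
/y…i/ gap (V1→V2): cluster /gn/ — the longest permitted-onset suffix is /n/; onset = /n/, preceding coda = /g/.
/i…a/ gap (V2→V3): /d/ → onset of the next syllable (single consonants are always licit onsets).
So the parse is ryg.ni.da.
Classifying each syllable: /ryg/ (closed), /ni/ (open), /da/ (open).
Open syllables: 2.

2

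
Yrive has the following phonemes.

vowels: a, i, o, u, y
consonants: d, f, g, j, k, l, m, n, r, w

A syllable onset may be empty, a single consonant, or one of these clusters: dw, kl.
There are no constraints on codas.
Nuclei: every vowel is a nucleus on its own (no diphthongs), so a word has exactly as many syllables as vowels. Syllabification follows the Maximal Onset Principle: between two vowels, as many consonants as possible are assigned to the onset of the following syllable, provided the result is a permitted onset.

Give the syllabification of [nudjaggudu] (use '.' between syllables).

nud.jag.gu.du

Nuclei (vowels): u, a, u, u → 4 syllables.
Between /u/ (V1) and /a/ (V2): /dj/; trying suffixes from longest down, /j/ is the first permitted one, so coda /d/ | onset /j/.
Between /a/ (V2) and /u/ (V3): /gg/ splits as /g/ + /g/ (/g/ is the longest suffix that is a licit onset).
Between /u/ (V3) and /u/ (V4): /d/ is a single consonant, so it becomes the next onset.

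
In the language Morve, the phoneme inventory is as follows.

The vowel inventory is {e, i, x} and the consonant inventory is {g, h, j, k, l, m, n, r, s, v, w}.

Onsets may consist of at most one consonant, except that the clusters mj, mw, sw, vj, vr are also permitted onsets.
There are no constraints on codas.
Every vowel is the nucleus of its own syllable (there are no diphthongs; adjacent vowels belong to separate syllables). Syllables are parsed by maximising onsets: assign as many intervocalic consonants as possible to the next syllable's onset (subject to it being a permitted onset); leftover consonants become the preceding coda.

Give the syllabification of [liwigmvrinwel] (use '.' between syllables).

Vowels present: i, i, i, e; each is a nucleus, giving 4 syllables.
σ1/σ2 boundary: /w/ → onset of the next syllable (single consonants are always licit onsets).
σ2/σ3 boundary: cluster /gmvr/ — the longest permitted-onset suffix is /vr/; onset = /vr/, preceding coda = /gm/.
σ3/σ4 boundary: /nw/ splits as /n/ + /w/ (/w/ is the longest suffix that is a licit onset).

li.wigm.vrin.wel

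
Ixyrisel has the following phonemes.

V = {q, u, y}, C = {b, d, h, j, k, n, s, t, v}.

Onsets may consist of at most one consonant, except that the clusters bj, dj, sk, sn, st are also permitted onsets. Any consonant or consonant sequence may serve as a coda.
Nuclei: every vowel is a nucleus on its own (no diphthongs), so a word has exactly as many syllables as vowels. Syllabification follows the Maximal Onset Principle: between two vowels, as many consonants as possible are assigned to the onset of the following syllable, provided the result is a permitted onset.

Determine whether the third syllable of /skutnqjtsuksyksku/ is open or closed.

Nuclei (vowels): u, q, u, y, u → 5 syllables.
σ1/σ2 boundary: /tn/; trying suffixes from longest down, /n/ is the first permitted one, so coda /t/ | onset /n/.
σ2/σ3 boundary: /jts/ — longest licit onset from the right is /s/, leaving /jt/ as coda.
σ3/σ4 boundary: cluster /ks/ — the longest permitted-onset suffix is /s/; onset = /s/, preceding coda = /k/.
σ4/σ5 boundary: /ksk/ — longest licit onset from the right is /sk/, leaving /k/ as coda.
Putting it together: skut.nqjt.suk.syk.sku.
Syllable 3 is /suk/ with coda /k/, so it is closed.

closed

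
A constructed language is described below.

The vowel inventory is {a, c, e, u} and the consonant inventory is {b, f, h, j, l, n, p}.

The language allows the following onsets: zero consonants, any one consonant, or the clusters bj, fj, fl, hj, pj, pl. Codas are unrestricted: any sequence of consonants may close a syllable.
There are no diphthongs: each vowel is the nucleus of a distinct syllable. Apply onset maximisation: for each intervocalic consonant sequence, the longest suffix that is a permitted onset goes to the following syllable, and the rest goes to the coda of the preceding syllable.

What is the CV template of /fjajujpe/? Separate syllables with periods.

CCV.CVC.CV

Nuclei (vowels): a, u, e → 3 syllables.
V1 /a/ – V2 /u/: /j/ is a single consonant, so it becomes the next onset.
V2 /u/ – V3 /e/: /jp/ splits as /j/ + /p/ (/p/ is the longest suffix that is a licit onset).
Syllabification: fja.juj.pe.
Mapping each syllable to C/V: /fja/ → CCV, /juj/ → CVC, /pe/ → CV.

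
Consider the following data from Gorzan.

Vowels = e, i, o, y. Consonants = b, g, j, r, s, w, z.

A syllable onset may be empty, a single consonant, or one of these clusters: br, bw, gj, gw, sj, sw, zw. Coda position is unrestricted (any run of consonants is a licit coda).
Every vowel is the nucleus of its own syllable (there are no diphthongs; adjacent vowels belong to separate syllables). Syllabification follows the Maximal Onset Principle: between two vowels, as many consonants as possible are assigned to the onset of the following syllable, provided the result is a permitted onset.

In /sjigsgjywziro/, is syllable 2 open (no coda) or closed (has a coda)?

Nuclei (vowels): i, y, i, o → 4 syllables.
σ1/σ2 boundary: /gsgj/; trying suffixes from longest down, /gj/ is the first permitted one, so coda /gs/ | onset /gj/.
σ2/σ3 boundary: cluster /wz/ — the longest permitted-onset suffix is /z/; onset = /z/, preceding coda = /w/.
σ3/σ4 boundary: just /r/ — single C goes to the following onset.
Result: sjigs.gjyw.zi.ro.
Syllable 2 is /gjyw/ with coda /w/, so it is closed.

closed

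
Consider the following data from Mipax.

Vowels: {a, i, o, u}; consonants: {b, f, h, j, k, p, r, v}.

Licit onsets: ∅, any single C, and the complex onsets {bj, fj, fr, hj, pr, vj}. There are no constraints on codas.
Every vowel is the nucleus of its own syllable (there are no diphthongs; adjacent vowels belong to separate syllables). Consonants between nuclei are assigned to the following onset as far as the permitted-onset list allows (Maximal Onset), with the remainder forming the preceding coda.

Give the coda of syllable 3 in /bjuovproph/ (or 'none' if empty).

Nuclei (vowels): u, o, o → 3 syllables.
/u…o/ gap (V1→V2): nothing intervenes; syllable break is V.V.
/o…o/ gap (V2→V3): /vpr/ splits as /v/ + /pr/ (/pr/ is the longest suffix that is a licit onset).
So the parse is bju.ov.proph.
Syllable 3 is /proph/: onset /pr/, nucleus /o/, coda /ph/.

ph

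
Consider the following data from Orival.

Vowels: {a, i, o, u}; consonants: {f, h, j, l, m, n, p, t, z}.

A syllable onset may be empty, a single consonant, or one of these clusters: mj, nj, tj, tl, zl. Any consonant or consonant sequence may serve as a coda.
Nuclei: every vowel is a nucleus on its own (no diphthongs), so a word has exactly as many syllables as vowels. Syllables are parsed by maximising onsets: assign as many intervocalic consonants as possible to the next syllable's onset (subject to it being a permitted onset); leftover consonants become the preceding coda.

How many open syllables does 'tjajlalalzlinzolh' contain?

1

The vowels are a, a, a, i, o — 5 nuclei, so 5 syllables.
/a…a/ gap (V1→V2): /jl/ — longest licit onset from the right is /l/, leaving /j/ as coda.
/a…a/ gap (V2→V3): /l/ is a single consonant, so it becomes the next onset.
/a…i/ gap (V3→V4): /lzl/ splits as /l/ + /zl/ (/zl/ is the longest suffix that is a licit onset).
/i…o/ gap (V4→V5): /nz/; trying suffixes from longest down, /z/ is the first permitted one, so coda /n/ | onset /z/.
Result: tjaj.la.lal.zlin.zolh.
Classifying each syllable: /tjaj/ (closed), /la/ (open), /lal/ (closed), /zlin/ (closed), /zolh/ (closed).
Open syllables: 1.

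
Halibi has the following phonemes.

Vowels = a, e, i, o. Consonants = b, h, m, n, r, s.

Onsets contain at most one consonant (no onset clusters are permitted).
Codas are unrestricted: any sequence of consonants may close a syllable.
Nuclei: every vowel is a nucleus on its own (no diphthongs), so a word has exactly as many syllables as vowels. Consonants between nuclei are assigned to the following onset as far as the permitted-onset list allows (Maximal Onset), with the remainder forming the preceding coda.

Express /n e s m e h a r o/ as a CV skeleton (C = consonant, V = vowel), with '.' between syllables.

CVC.CV.CV.CV

Nuclei (vowels): e, e, a, o → 4 syllables.
σ1/σ2 boundary: cluster /sm/ — the longest permitted-onset suffix is /m/; onset = /m/, preceding coda = /s/.
σ2/σ3 boundary: /h/ is a single consonant, so it becomes the next onset.
σ3/σ4 boundary: /r/ → onset of the next syllable (single consonants are always licit onsets).
Result: nes.me.ha.ro.
Mapping each syllable to C/V: /nes/ → CVC, /me/ → CV, /ha/ → CV, /ro/ → CV.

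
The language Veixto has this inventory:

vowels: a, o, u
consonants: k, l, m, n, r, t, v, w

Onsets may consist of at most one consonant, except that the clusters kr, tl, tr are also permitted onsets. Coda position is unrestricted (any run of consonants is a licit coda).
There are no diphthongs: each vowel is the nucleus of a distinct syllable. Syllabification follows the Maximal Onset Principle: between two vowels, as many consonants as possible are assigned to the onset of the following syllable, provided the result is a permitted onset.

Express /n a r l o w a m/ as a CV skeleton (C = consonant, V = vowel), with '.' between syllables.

CVC.CV.CVC

Nuclei (vowels): a, o, a → 3 syllables.
σ1/σ2 boundary: /rl/ splits as /r/ + /l/ (/l/ is the longest suffix that is a licit onset).
σ2/σ3 boundary: /w/ → onset of the next syllable (single consonants are always licit onsets).
Result: nar.lo.wam.
Mapping each syllable to C/V: /nar/ → CVC, /lo/ → CV, /wam/ → CVC.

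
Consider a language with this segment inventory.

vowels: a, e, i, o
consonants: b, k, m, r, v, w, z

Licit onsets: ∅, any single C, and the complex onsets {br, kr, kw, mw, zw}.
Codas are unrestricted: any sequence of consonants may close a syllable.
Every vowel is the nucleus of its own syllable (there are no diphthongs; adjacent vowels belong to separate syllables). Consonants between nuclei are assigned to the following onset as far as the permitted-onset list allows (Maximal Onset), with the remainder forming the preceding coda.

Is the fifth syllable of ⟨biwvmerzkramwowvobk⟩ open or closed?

Vowels present: i, e, a, o, o; each is a nucleus, giving 5 syllables.
V1 /i/ – V2 /e/: cluster /wvm/ — the longest permitted-onset suffix is /m/; onset = /m/, preceding coda = /wv/.
V2 /e/ – V3 /a/: /rzkr/ splits as /rz/ + /kr/ (/kr/ is the longest suffix that is a licit onset).
V3 /a/ – V4 /o/: cluster /mw/ — /mw/ is itself a permitted onset, so the whole cluster goes right; preceding coda = ∅.
V4 /o/ – V5 /o/: cluster /wv/ — the longest permitted-onset suffix is /v/; onset = /v/, preceding coda = /w/.
Syllabification: biwv.merz.kra.mwow.vobk.
Syllable 5 is /vobk/ with coda /bk/, so it is closed.

closed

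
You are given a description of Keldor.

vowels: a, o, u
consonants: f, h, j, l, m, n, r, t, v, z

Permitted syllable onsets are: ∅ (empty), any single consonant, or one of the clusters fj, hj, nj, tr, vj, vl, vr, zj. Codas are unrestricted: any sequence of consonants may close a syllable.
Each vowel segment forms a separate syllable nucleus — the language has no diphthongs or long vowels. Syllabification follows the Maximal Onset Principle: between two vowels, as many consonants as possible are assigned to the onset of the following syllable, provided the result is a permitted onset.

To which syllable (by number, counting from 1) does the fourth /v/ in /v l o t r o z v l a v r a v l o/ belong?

Nuclei (vowels): o, o, a, a, o → 5 syllables.
Between /o/ (V1) and /o/ (V2): /tr/ — entire cluster is a permitted onset → onset /tr/, coda ∅.
Between /o/ (V2) and /a/ (V3): /zvl/ — longest licit onset from the right is /vl/, leaving /z/ as coda.
Between /a/ (V3) and /a/ (V4): cluster /vr/ — /vr/ is itself a permitted onset, so the whole cluster goes right; preceding coda = ∅.
Between /a/ (V4) and /o/ (V5): /vl/ is a licit onset in full, so it all attaches to the next syllable.
Syllabification: vlo.troz.vla.vra.vlo.
The fourth /v/ is in the onset of syllable 5 (/vlo/).

5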